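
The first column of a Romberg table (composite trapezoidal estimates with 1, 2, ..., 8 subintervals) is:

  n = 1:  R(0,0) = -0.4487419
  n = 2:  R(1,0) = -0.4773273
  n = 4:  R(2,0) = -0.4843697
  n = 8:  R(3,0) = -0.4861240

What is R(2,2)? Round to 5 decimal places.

Richardson extrapolation on the trapezoidal column (denominator 4−1=3):
R(1,1) = -0.4773273 + (-0.4773273 − (-0.4487419))/3 = -0.4868558
R(2,1) = -0.4843697 + (-0.4843697 − (-0.4773273))/3 = -0.4867172
R(2,2) = -0.4867172 + (-0.4867172 − (-0.4868558))/15 = -0.4867080
(Column j=1 coincides with Simpson's rule on the same nodes.)

-0.48671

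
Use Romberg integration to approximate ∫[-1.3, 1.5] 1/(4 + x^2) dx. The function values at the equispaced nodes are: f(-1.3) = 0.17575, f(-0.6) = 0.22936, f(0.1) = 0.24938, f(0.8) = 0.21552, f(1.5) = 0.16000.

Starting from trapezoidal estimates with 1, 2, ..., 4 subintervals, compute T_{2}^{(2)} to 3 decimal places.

0.609

T_{0}^{(0)} (trapezoid, 1 panel, h=2.8000): 0.47005
T_{1}^{(0)} (trapezoid, 2 panels, h=1.4000): 0.58416
T_{2}^{(0)} (trapezoid, 4 panels, h=0.7000): 0.60349
T_{1}^{(1)} = 0.58416 + (0.58416 − 0.47005)/3 = 0.62220
T_{2}^{(1)} = 0.60349 + (0.60349 − 0.58416)/3 = 0.60993
T_{2}^{(2)} = 0.60993 + (0.60993 − 0.62220)/15 = 0.60911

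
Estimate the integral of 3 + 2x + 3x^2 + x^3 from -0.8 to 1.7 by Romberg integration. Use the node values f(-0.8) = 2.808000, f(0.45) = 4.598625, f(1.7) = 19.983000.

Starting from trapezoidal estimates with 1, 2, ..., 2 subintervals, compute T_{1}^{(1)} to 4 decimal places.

T_{0}^{(0)} (trapezoid, 1 panel, h=2.5000): 28.488750
T_{1}^{(0)} (trapezoid, 2 panels, h=1.2500): 19.992656
T_{1}^{(1)} = 19.992656 + (19.992656 − 28.488750)/3 = 17.160625

17.1606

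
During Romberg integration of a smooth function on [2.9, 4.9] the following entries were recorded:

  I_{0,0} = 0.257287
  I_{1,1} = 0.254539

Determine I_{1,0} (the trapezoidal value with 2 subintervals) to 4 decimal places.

0.2552

From I_{1,1} = (4·I_{1,0} − I_{0,0})/3, solve for I_{1,0}:
4·I_{1,0} = 3·0.254539 + 0.257287 = 1.020904
I_{1,0} = 0.255226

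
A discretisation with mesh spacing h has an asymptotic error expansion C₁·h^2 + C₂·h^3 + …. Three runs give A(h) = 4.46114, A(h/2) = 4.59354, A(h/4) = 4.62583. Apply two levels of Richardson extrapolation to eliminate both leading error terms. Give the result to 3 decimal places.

4.636

First eliminate the h^2 term (factor 2^2 = 4):
  B₁ = (4·4.59354 − 4.46114)/3 = 4.63767
  B₂ = (4·4.62583 − 4.59354)/3 = 4.63659
Then eliminate the h^3 term (factor 2^3 = 8):
  (8·4.63659 − 4.63767)/7 = 4.63644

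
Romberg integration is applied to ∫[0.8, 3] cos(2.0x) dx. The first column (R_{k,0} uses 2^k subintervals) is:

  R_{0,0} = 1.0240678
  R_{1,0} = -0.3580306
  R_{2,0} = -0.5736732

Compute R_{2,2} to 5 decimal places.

-0.63401

Richardson extrapolation on the trapezoidal column (denominator 4−1=3):
R_{1,1} = (4·(-0.3580306) − 1.0240678) / 3 = -0.8187301
R_{2,1} = -0.5736732 + (-0.5736732 − (-0.3580306))/3 = -0.6455541
R_{2,2} = (16·(-0.6455541) − (-0.8187301)) / 15 = -0.6340090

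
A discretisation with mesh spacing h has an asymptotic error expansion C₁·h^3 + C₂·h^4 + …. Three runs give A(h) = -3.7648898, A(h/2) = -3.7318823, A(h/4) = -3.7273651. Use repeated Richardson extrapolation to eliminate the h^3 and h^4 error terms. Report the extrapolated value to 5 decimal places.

-3.72669

First eliminate the h^3 term (factor 2^3 = 8):
  B₁ = (8·(-3.7318823) − (-3.7648898))/7 = -3.7271669
  B₂ = (8·(-3.7273651) − (-3.7318823))/7 = -3.7267198
Then eliminate the h^4 term (factor 2^4 = 16):
  (16·(-3.7267198) − (-3.7271669))/15 = -3.7266900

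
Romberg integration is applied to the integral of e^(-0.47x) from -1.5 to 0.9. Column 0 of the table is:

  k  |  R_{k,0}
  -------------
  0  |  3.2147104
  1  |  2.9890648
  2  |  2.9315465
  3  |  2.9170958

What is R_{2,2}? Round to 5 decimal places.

R_{1,1} = 2.9890648 + (2.9890648 − 3.2147104)/3 = 2.9138496
R_{2,1} = (4·2.9315465 − 2.9890648) / 3 = 2.9123737
R_{2,2} = (16·2.9123737 − 2.9138496) / 15 = 2.9122753

2.91228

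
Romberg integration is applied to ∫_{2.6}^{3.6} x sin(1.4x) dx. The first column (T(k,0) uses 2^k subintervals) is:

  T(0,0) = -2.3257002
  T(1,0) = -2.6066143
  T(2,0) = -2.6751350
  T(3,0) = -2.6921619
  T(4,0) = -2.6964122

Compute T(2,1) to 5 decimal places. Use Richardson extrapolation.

-2.69798

T(2,1) = (4·(-2.6751350) − (-2.6066143)) / 3 = -2.6979752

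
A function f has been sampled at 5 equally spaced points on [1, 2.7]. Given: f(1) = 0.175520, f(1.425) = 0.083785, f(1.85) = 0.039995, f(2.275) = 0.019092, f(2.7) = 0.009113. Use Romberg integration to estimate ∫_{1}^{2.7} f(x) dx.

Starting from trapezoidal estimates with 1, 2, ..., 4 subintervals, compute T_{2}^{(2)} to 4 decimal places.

0.0957

T_{0}^{(0)} (trapezoid, 1 panel, h=1.7000): 0.156938
T_{1}^{(0)} (trapezoid, 2 panels, h=0.8500): 0.112465
T_{2}^{(0)} (trapezoid, 4 panels, h=0.4250): 0.099955
T_{1}^{(1)} = 0.112465 + (0.112465 − 0.156938)/3 = 0.097641
T_{2}^{(1)} = 0.099955 + (0.099955 − 0.112465)/3 = 0.095785
T_{2}^{(2)} = 0.095785 + (0.095785 − 0.097641)/15 = 0.095661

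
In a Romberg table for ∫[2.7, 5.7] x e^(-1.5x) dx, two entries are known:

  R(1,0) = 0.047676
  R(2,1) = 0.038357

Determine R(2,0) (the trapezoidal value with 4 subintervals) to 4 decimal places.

From R(2,1) = (4·R(2,0) − R(1,0))/3, solve for R(2,0):
4·R(2,0) = 3·0.038357 + 0.047676 = 0.162747
R(2,0) = 0.040687

0.0407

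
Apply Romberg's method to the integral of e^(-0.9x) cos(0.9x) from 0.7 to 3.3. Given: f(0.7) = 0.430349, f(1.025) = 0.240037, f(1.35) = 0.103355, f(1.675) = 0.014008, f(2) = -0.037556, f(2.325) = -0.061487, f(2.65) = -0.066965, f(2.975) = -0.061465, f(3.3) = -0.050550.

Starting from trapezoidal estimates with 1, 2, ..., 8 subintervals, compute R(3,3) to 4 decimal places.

0.0977

R(0,0) (trapezoid, 1 panel, h=2.6000): 0.493739
R(1,0) (trapezoid, 2 panels, h=1.3000): 0.198047
R(2,0) (trapezoid, 4 panels, h=0.6500): 0.122677
R(3,0) (trapezoid, 8 panels, h=0.3250): 0.103944
R(1,1) = 0.198047 + (0.198047 − 0.493739)/3 = 0.099483
R(2,1) = 0.122677 + (0.122677 − 0.198047)/3 = 0.097554
R(3,1) = 0.103944 + (0.103944 − 0.122677)/3 = 0.097700
R(2,2) = 0.097554 + (0.097554 − 0.099483)/15 = 0.097425
R(3,2) = 0.097700 + (0.097700 − 0.097554)/15 = 0.097710
R(3,3) = 0.097710 + (0.097710 − 0.097425)/63 = 0.097715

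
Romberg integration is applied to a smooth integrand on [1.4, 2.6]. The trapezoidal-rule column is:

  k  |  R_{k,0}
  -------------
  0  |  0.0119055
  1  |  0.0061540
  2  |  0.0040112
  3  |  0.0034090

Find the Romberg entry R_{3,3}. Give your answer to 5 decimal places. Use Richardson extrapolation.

Richardson extrapolation on the trapezoidal column (denominator 4−1=3):
R_{1,1} = 0.0061540 + (0.0061540 − 0.0119055)/3 = 0.0042368
R_{2,1} = (4·0.0040112 − 0.0061540) / 3 = 0.0032969
R_{3,1} = 0.0034090 + (0.0034090 − 0.0040112)/3 = 0.0032083
R_{2,2} = (16·0.0032969 − 0.0042368) / 15 = 0.0032342
R_{3,2} = 0.0032083 + (0.0032083 − 0.0032969)/15 = 0.0032024
R_{3,3} = 0.0032024 + (0.0032024 − 0.0032342)/63 = 0.0032019

0.00320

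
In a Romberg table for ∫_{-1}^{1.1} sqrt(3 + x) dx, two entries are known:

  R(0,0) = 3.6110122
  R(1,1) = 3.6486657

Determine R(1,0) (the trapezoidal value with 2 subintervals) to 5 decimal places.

3.63925

From R(1,1) = (4·R(1,0) − R(0,0))/3, solve for R(1,0):
4·R(1,0) = 3·3.6486657 + 3.6110122 = 14.5570093
R(1,0) = 3.6392523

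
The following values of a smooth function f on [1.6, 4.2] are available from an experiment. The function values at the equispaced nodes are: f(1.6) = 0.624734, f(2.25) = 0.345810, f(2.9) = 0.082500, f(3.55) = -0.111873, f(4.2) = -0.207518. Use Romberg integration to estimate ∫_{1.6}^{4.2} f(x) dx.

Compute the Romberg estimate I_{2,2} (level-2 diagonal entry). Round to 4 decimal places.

0.3292

I_{0,0} (trapezoid, 1 panel, h=2.6000): 0.542381
I_{1,0} (trapezoid, 2 panels, h=1.3000): 0.378440
I_{2,0} (trapezoid, 4 panels, h=0.6500): 0.341279
I_{1,1} = 0.378440 + (0.378440 − 0.542381)/3 = 0.323793
I_{2,1} = 0.341279 + (0.341279 − 0.378440)/3 = 0.328892
I_{2,2} = 0.328892 + (0.328892 − 0.323793)/15 = 0.329232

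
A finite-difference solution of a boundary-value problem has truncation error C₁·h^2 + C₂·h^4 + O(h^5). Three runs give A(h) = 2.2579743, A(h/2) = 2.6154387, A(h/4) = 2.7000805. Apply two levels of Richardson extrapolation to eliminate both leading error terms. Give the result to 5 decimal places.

2.72787

First eliminate the h^2 term (factor 2^2 = 4):
  B₁ = (4·2.6154387 − 2.2579743)/3 = 2.7345935
  B₂ = (4·2.7000805 − 2.6154387)/3 = 2.7282944
Then eliminate the h^4 term (factor 2^4 = 16):
  (16·2.7282944 − 2.7345935)/15 = 2.7278745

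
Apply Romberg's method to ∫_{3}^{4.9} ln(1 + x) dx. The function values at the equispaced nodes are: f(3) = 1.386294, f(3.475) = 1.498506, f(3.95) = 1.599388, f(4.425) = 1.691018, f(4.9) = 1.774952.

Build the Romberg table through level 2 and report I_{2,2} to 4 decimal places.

3.0270

I_{0,0} (trapezoid, 1 panel, h=1.9000): 3.003184
I_{1,0} (trapezoid, 2 panels, h=0.9500): 3.021010
I_{2,0} (trapezoid, 4 panels, h=0.4750): 3.025529
I_{1,1} = 3.021010 + (3.021010 − 3.003184)/3 = 3.026952
I_{2,1} = 3.025529 + (3.025529 − 3.021010)/3 = 3.027035
I_{2,2} = 3.027035 + (3.027035 − 3.026952)/15 = 3.027041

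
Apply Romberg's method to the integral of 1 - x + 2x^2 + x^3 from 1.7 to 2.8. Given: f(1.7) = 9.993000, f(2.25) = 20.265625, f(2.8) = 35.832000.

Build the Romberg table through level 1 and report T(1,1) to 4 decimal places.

T(0,0) (trapezoid, 1 panel, h=1.1000): 25.203750
T(1,0) (trapezoid, 2 panels, h=0.5500): 23.747969
T(1,1) = 23.747969 + (23.747969 − 25.203750)/3 = 23.262709

23.2627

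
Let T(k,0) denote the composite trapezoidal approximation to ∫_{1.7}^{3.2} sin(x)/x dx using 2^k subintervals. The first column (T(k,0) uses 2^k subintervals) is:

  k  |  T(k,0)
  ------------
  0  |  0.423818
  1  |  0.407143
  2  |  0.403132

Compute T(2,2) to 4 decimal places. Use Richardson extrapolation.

Richardson extrapolation on the trapezoidal column (denominator 4−1=3):
T(1,1) = (4·0.407143 − 0.423818) / 3 = 0.401585
T(2,1) = 0.403132 + (0.403132 − 0.407143)/3 = 0.401795
T(2,2) = 0.401795 + (0.401795 − 0.401585)/15 = 0.401809

0.4018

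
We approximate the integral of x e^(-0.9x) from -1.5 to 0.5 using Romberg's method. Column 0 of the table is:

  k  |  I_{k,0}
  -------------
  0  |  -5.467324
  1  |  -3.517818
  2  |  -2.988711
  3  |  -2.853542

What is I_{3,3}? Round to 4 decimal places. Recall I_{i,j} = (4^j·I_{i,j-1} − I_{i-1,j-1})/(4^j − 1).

Richardson extrapolation on the trapezoidal column (denominator 4−1=3):
I_{1,1} = (4·(-3.517818) − (-5.467324)) / 3 = -2.867983
I_{2,1} = (4·(-2.988711) − (-3.517818)) / 3 = -2.812342
I_{3,1} = (4·(-2.853542) − (-2.988711)) / 3 = -2.808486
I_{2,2} = -2.812342 + (-2.812342 − (-2.867983))/15 = -2.808633
I_{3,2} = -2.808486 + (-2.808486 − (-2.812342))/15 = -2.808229
I_{3,3} = -2.808229 + (-2.808229 − (-2.808633))/63 = -2.808223

-2.8082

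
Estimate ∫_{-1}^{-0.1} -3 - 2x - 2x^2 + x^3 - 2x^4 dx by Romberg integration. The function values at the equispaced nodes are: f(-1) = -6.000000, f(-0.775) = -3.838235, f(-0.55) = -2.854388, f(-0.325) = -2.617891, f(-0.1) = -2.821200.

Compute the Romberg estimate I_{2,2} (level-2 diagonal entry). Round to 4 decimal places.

I_{0,0} (trapezoid, 1 panel, h=0.9000): -3.969540
I_{1,0} (trapezoid, 2 panels, h=0.4500): -3.269245
I_{2,0} (trapezoid, 4 panels, h=0.2250): -3.087251
I_{1,1} = -3.269245 + (-3.269245 − (-3.969540))/3 = -3.035813
I_{2,1} = -3.087251 + (-3.087251 − (-3.269245))/3 = -3.026586
I_{2,2} = -3.026586 + (-3.026586 − (-3.035813))/15 = -3.025971

-3.0260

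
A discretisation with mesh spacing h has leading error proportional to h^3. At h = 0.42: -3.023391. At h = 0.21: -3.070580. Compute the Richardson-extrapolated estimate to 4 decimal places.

-3.0773

Extrapolated value = (8·A(h/2) − A(h)) / (8 − 1)
= (8·(-3.070580) − (-3.023391)) / 7
= -21.541249 / 7 = -3.077321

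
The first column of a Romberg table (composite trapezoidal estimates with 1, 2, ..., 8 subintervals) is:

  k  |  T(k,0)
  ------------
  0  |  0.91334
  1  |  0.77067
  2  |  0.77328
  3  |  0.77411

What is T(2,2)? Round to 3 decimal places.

0.778

T(1,1) = (4·0.77067 − 0.91334) / 3 = 0.72311
T(2,1) = (4·0.77328 − 0.77067) / 3 = 0.77415
T(2,2) = 0.77415 + (0.77415 − 0.72311)/15 = 0.77755
(Column j=1 coincides with Simpson's rule on the same nodes.)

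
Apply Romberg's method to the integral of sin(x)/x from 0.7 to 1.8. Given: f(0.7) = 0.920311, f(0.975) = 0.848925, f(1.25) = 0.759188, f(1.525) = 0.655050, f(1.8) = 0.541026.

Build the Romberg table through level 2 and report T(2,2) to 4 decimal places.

0.8246

T(0,0) (trapezoid, 1 panel, h=1.1000): 0.803735
T(1,0) (trapezoid, 2 panels, h=0.5500): 0.819421
T(2,0) (trapezoid, 4 panels, h=0.2750): 0.823304
T(1,1) = 0.819421 + (0.819421 − 0.803735)/3 = 0.824650
T(2,1) = 0.823304 + (0.823304 − 0.819421)/3 = 0.824598
T(2,2) = 0.824598 + (0.824598 − 0.824650)/15 = 0.824595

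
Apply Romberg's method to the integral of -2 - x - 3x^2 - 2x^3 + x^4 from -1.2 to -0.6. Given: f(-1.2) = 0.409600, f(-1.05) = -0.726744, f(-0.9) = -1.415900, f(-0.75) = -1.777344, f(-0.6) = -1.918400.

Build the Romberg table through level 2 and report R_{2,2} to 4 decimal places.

-0.7179

R_{0,0} (trapezoid, 1 panel, h=0.6000): -0.452640
R_{1,0} (trapezoid, 2 panels, h=0.3000): -0.651090
R_{2,0} (trapezoid, 4 panels, h=0.1500): -0.701158
R_{1,1} = -0.651090 + (-0.651090 − (-0.452640))/3 = -0.717240
R_{2,1} = -0.701158 + (-0.701158 − (-0.651090))/3 = -0.717847
R_{2,2} = -0.717847 + (-0.717847 − (-0.717240))/15 = -0.717887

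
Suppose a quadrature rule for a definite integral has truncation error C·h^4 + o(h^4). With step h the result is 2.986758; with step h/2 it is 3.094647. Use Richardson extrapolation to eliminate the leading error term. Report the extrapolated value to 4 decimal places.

3.1018

Extrapolated value = (16·A(h/2) − A(h)) / (16 − 1)
= (16·3.094647 − 2.986758) / 15
= 46.527594 / 15 = 3.101840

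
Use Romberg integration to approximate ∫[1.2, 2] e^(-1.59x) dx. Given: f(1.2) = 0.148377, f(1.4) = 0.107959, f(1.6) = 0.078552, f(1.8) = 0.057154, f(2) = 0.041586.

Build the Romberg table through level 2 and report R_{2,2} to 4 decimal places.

0.0672

R_{0,0} (trapezoid, 1 panel, h=0.8000): 0.075985
R_{1,0} (trapezoid, 2 panels, h=0.4000): 0.069413
R_{2,0} (trapezoid, 4 panels, h=0.2000): 0.067729
R_{1,1} = 0.069413 + (0.069413 − 0.075985)/3 = 0.067222
R_{2,1} = 0.067729 + (0.067729 − 0.069413)/3 = 0.067168
R_{2,2} = 0.067168 + (0.067168 − 0.067222)/15 = 0.067164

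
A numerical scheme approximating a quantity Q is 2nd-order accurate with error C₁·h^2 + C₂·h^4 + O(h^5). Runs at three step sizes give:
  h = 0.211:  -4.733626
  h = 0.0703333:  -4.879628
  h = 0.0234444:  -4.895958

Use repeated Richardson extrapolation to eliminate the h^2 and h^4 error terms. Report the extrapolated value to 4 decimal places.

-4.8980

First eliminate the h^2 term (factor 3^2 = 9):
  B₁ = (9·(-4.879628) − (-4.733626))/8 = -4.897878
  B₂ = (9·(-4.895958) − (-4.879628))/8 = -4.897999
Then eliminate the h^4 term (factor 3^4 = 81):
  (81·(-4.897999) − (-4.897878))/80 = -4.898001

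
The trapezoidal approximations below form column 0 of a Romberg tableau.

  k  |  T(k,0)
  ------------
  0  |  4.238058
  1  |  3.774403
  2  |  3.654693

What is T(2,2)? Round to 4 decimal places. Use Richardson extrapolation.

3.6145

T(1,1) = (4·3.774403 − 4.238058) / 3 = 3.619851
T(2,1) = 3.654693 + (3.654693 − 3.774403)/3 = 3.614790
T(2,2) = 3.614790 + (3.614790 − 3.619851)/15 = 3.614453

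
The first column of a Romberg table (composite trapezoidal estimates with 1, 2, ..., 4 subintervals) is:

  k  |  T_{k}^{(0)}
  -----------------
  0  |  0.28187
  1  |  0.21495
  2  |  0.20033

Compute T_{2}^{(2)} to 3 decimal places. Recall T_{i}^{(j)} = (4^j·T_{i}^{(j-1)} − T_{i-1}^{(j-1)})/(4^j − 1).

0.196

T_{1}^{(1)} = (4·0.21495 − 0.28187) / 3 = 0.19264
T_{2}^{(1)} = (4·0.20033 − 0.21495) / 3 = 0.19546
T_{2}^{(2)} = (16·0.19546 − 0.19264) / 15 = 0.19565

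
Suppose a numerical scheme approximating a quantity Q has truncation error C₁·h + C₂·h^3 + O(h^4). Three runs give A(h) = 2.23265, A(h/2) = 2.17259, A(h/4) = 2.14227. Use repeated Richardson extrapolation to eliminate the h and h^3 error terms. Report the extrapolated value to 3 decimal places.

First eliminate the h term (factor 2^1 = 2):
  B₁ = (2·2.17259 − 2.23265)/1 = 2.11253
  B₂ = (2·2.14227 − 2.17259)/1 = 2.11195
Then eliminate the h^3 term (factor 2^3 = 8):
  (8·2.11195 − 2.11253)/7 = 2.11187

2.112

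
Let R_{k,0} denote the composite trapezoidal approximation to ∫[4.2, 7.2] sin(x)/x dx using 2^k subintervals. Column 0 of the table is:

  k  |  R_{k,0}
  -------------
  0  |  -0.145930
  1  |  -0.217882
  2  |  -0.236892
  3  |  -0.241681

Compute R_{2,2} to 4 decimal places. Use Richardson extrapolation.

-0.2433

Richardson extrapolation on the trapezoidal column (denominator 4−1=3):
R_{1,1} = (4·(-0.217882) − (-0.145930)) / 3 = -0.241866
R_{2,1} = -0.236892 + (-0.236892 − (-0.217882))/3 = -0.243229
R_{2,2} = -0.243229 + (-0.243229 − (-0.241866))/15 = -0.243320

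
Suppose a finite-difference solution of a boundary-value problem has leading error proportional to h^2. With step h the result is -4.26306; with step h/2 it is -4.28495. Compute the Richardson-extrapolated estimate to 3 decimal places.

-4.292

The leading error scales as h^2; refining by a factor of 2 reduces it by 2^2 = 4.
Extrapolated value = (4·A(h/2) − A(h)) / (4 − 1)
= (4·(-4.28495) − (-4.26306)) / 3
= -12.87674 / 3 = -4.29225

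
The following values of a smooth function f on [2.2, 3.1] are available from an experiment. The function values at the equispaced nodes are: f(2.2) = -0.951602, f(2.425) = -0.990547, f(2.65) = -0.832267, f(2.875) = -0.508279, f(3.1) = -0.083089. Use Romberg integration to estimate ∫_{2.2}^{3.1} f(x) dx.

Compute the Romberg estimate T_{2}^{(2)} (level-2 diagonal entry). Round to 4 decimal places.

-0.6519

T_{0}^{(0)} (trapezoid, 1 panel, h=0.9000): -0.465611
T_{1}^{(0)} (trapezoid, 2 panels, h=0.4500): -0.607326
T_{2}^{(0)} (trapezoid, 4 panels, h=0.2250): -0.640899
T_{1}^{(1)} = -0.607326 + (-0.607326 − (-0.465611))/3 = -0.654564
T_{2}^{(1)} = -0.640899 + (-0.640899 − (-0.607326))/3 = -0.652090
T_{2}^{(2)} = -0.652090 + (-0.652090 − (-0.654564))/15 = -0.651925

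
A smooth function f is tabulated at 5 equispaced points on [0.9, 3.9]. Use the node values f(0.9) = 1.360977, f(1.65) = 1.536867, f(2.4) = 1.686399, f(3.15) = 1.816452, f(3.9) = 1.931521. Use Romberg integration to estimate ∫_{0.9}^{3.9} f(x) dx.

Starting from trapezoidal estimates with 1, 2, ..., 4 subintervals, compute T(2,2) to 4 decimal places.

5.0197

T(0,0) (trapezoid, 1 panel, h=3.0000): 4.938747
T(1,0) (trapezoid, 2 panels, h=1.5000): 4.998972
T(2,0) (trapezoid, 4 panels, h=0.7500): 5.014475
T(1,1) = 4.998972 + (4.998972 − 4.938747)/3 = 5.019047
T(2,1) = 5.014475 + (5.014475 − 4.998972)/3 = 5.019643
T(2,2) = 5.019643 + (5.019643 − 5.019047)/15 = 5.019683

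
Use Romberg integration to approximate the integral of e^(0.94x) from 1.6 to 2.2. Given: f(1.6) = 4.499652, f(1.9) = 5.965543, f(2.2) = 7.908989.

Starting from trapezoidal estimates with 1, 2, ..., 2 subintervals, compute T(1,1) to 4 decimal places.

T(0,0) (trapezoid, 1 panel, h=0.6000): 3.722592
T(1,0) (trapezoid, 2 panels, h=0.3000): 3.650959
T(1,1) = 3.650959 + (3.650959 − 3.722592)/3 = 3.627081

3.6271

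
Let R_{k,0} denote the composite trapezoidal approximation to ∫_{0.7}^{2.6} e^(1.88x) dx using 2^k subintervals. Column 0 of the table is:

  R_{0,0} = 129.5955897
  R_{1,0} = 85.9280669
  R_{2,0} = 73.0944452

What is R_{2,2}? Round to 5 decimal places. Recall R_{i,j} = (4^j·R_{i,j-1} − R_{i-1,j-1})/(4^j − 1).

R_{1,1} = 85.9280669 + (85.9280669 − 129.5955897)/3 = 71.3722260
R_{2,1} = 73.0944452 + (73.0944452 − 85.9280669)/3 = 68.8165713
R_{2,2} = 68.8165713 + (68.8165713 − 71.3722260)/15 = 68.6461943
(Column j=1 coincides with Simpson's rule on the same nodes.)

68.64619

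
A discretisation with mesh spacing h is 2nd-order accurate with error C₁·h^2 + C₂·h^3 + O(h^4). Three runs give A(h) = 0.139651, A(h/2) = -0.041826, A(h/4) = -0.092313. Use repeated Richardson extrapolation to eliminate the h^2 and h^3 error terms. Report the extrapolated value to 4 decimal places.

First eliminate the h^2 term (factor 2^2 = 4):
  B₁ = (4·(-0.041826) − 0.139651)/3 = -0.102318
  B₂ = (4·(-0.092313) − (-0.041826))/3 = -0.109142
Then eliminate the h^3 term (factor 2^3 = 8):
  (8·(-0.109142) − (-0.102318))/7 = -0.110117

-0.1101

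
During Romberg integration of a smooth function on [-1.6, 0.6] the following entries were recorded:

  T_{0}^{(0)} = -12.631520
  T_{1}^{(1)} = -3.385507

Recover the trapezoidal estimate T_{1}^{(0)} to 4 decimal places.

From T_{1}^{(1)} = (4·T_{1}^{(0)} − T_{0}^{(0)})/3, solve for T_{1}^{(0)}:
4·T_{1}^{(0)} = 3·(-3.385507) + (-12.631520) = -22.788041
T_{1}^{(0)} = -5.697010

-5.6970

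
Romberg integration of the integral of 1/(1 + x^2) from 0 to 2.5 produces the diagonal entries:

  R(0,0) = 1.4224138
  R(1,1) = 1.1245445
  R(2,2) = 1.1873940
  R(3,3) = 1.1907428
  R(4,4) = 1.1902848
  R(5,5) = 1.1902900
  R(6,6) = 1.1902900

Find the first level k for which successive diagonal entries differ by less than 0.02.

k = 3

|R(1,1) − R(0,0)| = 0.2978693 ≥ 0.02
|R(2,2) − R(1,1)| = 0.0628495 ≥ 0.02
|R(3,3) − R(2,2)| = 0.0033488 < 0.02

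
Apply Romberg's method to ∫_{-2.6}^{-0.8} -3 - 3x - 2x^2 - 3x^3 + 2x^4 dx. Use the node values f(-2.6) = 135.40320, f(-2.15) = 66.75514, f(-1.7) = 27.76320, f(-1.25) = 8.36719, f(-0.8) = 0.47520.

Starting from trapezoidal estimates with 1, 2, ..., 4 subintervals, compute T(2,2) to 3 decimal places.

T(0,0) (trapezoid, 1 panel, h=1.8000): 122.29056
T(1,0) (trapezoid, 2 panels, h=0.9000): 86.13216
T(2,0) (trapezoid, 4 panels, h=0.4500): 76.87113
T(1,1) = 86.13216 + (86.13216 − 122.29056)/3 = 74.07936
T(2,1) = 76.87113 + (76.87113 − 86.13216)/3 = 73.78412
T(2,2) = 73.78412 + (73.78412 − 74.07936)/15 = 73.76444

73.764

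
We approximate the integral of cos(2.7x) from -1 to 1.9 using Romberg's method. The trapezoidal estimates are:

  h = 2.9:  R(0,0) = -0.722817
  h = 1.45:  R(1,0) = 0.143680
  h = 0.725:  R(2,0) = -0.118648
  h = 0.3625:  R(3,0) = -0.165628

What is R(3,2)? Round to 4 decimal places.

-0.1796

R(2,1) = -0.118648 + (-0.118648 − 0.143680)/3 = -0.206091
R(3,1) = (4·(-0.165628) − (-0.118648)) / 3 = -0.181288
R(3,2) = (16·(-0.181288) − (-0.206091)) / 15 = -0.179634
(Column j=1 coincides with Simpson's rule on the same nodes.)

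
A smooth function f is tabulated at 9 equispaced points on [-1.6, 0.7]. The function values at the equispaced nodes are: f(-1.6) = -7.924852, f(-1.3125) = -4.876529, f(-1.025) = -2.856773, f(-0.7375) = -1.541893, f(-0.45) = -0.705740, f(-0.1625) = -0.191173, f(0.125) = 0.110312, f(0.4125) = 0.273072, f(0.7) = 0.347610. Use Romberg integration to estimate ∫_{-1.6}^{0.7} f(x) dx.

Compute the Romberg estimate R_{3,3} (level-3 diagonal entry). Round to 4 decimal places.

R_{0,0} (trapezoid, 1 panel, h=2.3000): -8.713828
R_{1,0} (trapezoid, 2 panels, h=1.1500): -5.168515
R_{2,0} (trapezoid, 4 panels, h=0.5750): -4.163473
R_{3,0} (trapezoid, 8 panels, h=0.2875): -3.903487
R_{1,1} = -5.168515 + (-5.168515 − (-8.713828))/3 = -3.986744
R_{2,1} = -4.163473 + (-4.163473 − (-5.168515))/3 = -3.828459
R_{3,1} = -3.903487 + (-3.903487 − (-4.163473))/3 = -3.816825
R_{2,2} = -3.828459 + (-3.828459 − (-3.986744))/15 = -3.817907
R_{3,2} = -3.816825 + (-3.816825 − (-3.828459))/15 = -3.816049
R_{3,3} = -3.816049 + (-3.816049 − (-3.817907))/63 = -3.816020

-3.8160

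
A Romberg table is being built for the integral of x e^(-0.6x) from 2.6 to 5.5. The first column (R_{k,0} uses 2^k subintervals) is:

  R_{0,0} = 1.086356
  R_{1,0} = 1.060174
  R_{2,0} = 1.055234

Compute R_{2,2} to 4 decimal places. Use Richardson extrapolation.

Richardson extrapolation on the trapezoidal column (denominator 4−1=3):
R_{1,1} = (4·1.060174 − 1.086356) / 3 = 1.051447
R_{2,1} = 1.055234 + (1.055234 − 1.060174)/3 = 1.053587
R_{2,2} = (16·1.053587 − 1.051447) / 15 = 1.053730
(Column j=1 coincides with Simpson's rule on the same nodes.)

1.0537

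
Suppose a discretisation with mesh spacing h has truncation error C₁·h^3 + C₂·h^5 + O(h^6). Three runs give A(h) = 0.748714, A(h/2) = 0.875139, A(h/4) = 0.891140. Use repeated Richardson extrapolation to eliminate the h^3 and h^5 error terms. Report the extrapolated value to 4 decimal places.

0.8934

First eliminate the h^3 term (factor 2^3 = 8):
  B₁ = (8·0.875139 − 0.748714)/7 = 0.893200
  B₂ = (8·0.891140 − 0.875139)/7 = 0.893426
Then eliminate the h^5 term (factor 2^5 = 32):
  (32·0.893426 − 0.893200)/31 = 0.893433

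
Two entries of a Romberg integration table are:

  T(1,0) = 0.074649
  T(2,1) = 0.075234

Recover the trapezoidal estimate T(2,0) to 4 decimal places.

0.0751

From T(2,1) = (4·T(2,0) − T(1,0))/3, solve for T(2,0):
4·T(2,0) = 3·0.075234 + 0.074649 = 0.300351
T(2,0) = 0.075088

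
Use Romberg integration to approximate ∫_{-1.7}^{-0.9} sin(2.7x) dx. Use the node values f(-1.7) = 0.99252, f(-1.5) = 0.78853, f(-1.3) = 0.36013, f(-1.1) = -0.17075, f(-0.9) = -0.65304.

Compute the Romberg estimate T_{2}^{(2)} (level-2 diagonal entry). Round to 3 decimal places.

0.235

T_{0}^{(0)} (trapezoid, 1 panel, h=0.8000): 0.13579
T_{1}^{(0)} (trapezoid, 2 panels, h=0.4000): 0.21195
T_{2}^{(0)} (trapezoid, 4 panels, h=0.2000): 0.22953
T_{1}^{(1)} = 0.21195 + (0.21195 − 0.13579)/3 = 0.23734
T_{2}^{(1)} = 0.22953 + (0.22953 − 0.21195)/3 = 0.23539
T_{2}^{(2)} = 0.23539 + (0.23539 − 0.23734)/15 = 0.23526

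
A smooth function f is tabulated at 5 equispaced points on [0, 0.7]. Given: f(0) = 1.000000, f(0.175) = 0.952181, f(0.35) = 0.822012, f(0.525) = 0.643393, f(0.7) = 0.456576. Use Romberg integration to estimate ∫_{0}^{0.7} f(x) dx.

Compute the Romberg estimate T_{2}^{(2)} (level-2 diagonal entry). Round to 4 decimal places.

T_{0}^{(0)} (trapezoid, 1 panel, h=0.7000): 0.509802
T_{1}^{(0)} (trapezoid, 2 panels, h=0.3500): 0.542605
T_{2}^{(0)} (trapezoid, 4 panels, h=0.1750): 0.550528
T_{1}^{(1)} = 0.542605 + (0.542605 − 0.509802)/3 = 0.553539
T_{2}^{(1)} = 0.550528 + (0.550528 − 0.542605)/3 = 0.553169
T_{2}^{(2)} = 0.553169 + (0.553169 − 0.553539)/15 = 0.553144

0.5531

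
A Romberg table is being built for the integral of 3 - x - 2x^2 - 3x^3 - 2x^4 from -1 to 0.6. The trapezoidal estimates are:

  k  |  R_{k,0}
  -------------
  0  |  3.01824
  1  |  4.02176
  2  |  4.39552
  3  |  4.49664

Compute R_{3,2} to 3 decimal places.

4.531

Richardson extrapolation on the trapezoidal column (denominator 4−1=3):
R_{2,1} = (4·4.39552 − 4.02176) / 3 = 4.52011
R_{3,1} = 4.49664 + (4.49664 − 4.39552)/3 = 4.53035
R_{3,2} = 4.53035 + (4.53035 − 4.52011)/15 = 4.53103
(Column j=1 coincides with Simpson's rule on the same nodes.)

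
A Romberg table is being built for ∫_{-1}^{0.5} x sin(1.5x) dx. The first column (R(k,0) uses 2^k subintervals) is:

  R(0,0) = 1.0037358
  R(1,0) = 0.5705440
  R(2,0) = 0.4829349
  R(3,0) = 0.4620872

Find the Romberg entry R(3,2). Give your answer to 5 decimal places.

0.45523

R(2,1) = 0.4829349 + (0.4829349 − 0.5705440)/3 = 0.4537319
R(3,1) = 0.4620872 + (0.4620872 − 0.4829349)/3 = 0.4551380
R(3,2) = (16·0.4551380 − 0.4537319) / 15 = 0.4552317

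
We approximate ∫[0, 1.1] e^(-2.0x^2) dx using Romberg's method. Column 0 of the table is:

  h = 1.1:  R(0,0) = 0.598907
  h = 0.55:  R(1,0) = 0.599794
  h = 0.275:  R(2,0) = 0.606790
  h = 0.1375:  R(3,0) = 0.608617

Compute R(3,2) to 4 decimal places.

0.6092

R(2,1) = 0.606790 + (0.606790 − 0.599794)/3 = 0.609122
R(3,1) = 0.608617 + (0.608617 − 0.606790)/3 = 0.609226
R(3,2) = 0.609226 + (0.609226 − 0.609122)/15 = 0.609233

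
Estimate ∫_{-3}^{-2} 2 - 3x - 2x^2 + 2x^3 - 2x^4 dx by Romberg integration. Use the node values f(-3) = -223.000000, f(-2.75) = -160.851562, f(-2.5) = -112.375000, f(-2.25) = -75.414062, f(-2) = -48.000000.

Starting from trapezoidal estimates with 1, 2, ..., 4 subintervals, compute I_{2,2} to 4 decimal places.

I_{0,0} (trapezoid, 1 panel, h=1.0000): -135.500000
I_{1,0} (trapezoid, 2 panels, h=0.5000): -123.937500
I_{2,0} (trapezoid, 4 panels, h=0.2500): -121.035156
I_{1,1} = -123.937500 + (-123.937500 − (-135.500000))/3 = -120.083333
I_{2,1} = -121.035156 + (-121.035156 − (-123.937500))/3 = -120.067708
I_{2,2} = -120.067708 + (-120.067708 − (-120.083333))/15 = -120.066666

-120.0667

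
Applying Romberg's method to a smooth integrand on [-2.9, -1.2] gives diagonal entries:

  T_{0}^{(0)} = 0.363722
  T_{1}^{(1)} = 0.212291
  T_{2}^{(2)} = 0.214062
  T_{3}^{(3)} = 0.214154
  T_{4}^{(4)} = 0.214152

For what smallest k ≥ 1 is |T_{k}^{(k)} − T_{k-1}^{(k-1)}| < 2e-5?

k = 4

|T_{1}^{(1)} − T_{0}^{(0)}| = 0.151431 ≥ 2e-5
|T_{2}^{(2)} − T_{1}^{(1)}| = 0.001771 ≥ 2e-5
|T_{3}^{(3)} − T_{2}^{(2)}| = 0.000092 ≥ 2e-5
|T_{4}^{(4)} − T_{3}^{(3)}| = 0.000002 < 2e-5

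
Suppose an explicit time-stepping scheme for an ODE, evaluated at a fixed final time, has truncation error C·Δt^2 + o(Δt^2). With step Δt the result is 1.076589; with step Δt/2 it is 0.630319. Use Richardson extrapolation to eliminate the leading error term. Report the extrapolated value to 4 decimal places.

0.4816

Extrapolated value = (4·A(Δt/2) − A(Δt)) / (4 − 1)
= (4·0.630319 − 1.076589) / 3
= 1.444687 / 3 = 0.481562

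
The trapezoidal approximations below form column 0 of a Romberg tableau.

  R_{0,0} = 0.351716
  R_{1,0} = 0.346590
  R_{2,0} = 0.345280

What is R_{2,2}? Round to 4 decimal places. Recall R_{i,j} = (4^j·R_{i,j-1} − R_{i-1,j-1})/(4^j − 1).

0.3448

R_{1,1} = 0.346590 + (0.346590 − 0.351716)/3 = 0.344881
R_{2,1} = (4·0.345280 − 0.346590) / 3 = 0.344843
R_{2,2} = (16·0.344843 − 0.344881) / 15 = 0.344840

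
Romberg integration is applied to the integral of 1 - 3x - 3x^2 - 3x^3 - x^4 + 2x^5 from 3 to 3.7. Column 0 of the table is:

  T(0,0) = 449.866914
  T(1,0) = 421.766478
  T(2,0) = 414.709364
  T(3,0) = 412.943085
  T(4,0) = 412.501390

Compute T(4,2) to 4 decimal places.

412.3541

T(3,1) = (4·412.943085 − 414.709364) / 3 = 412.354325
T(4,1) = (4·412.501390 − 412.943085) / 3 = 412.354158
T(4,2) = 412.354158 + (412.354158 − 412.354325)/15 = 412.354147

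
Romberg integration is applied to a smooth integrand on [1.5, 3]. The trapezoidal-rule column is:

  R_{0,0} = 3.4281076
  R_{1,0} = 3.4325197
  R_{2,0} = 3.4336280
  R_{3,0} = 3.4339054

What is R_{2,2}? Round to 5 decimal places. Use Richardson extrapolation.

Richardson extrapolation on the trapezoidal column (denominator 4−1=3):
R_{1,1} = (4·3.4325197 − 3.4281076) / 3 = 3.4339904
R_{2,1} = (4·3.4336280 − 3.4325197) / 3 = 3.4339974
R_{2,2} = (16·3.4339974 − 3.4339904) / 15 = 3.4339979
(Column j=1 coincides with Simpson's rule on the same nodes.)

3.43400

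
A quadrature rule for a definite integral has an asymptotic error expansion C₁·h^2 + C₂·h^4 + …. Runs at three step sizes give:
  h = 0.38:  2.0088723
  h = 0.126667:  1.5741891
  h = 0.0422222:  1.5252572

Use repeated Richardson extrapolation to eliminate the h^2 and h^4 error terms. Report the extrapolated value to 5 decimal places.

First eliminate the h^2 term (factor 3^2 = 9):
  B₁ = (9·1.5741891 − 2.0088723)/8 = 1.5198537
  B₂ = (9·1.5252572 − 1.5741891)/8 = 1.5191407
Then eliminate the h^4 term (factor 3^4 = 81):
  (81·1.5191407 − 1.5198537)/80 = 1.5191318

1.51913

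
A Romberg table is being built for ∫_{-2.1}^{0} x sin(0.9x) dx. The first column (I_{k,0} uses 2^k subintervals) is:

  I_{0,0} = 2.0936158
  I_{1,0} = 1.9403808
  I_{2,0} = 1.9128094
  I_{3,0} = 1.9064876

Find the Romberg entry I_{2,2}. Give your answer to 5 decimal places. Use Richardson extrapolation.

I_{1,1} = (4·1.9403808 − 2.0936158) / 3 = 1.8893025
I_{2,1} = 1.9128094 + (1.9128094 − 1.9403808)/3 = 1.9036189
I_{2,2} = (16·1.9036189 − 1.8893025) / 15 = 1.9045733
(Column j=1 coincides with Simpson's rule on the same nodes.)

1.90457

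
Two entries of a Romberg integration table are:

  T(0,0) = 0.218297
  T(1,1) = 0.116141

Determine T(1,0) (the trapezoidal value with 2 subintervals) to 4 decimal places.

From T(1,1) = (4·T(1,0) − T(0,0))/3, solve for T(1,0):
4·T(1,0) = 3·0.116141 + 0.218297 = 0.566720
T(1,0) = 0.141680

0.1417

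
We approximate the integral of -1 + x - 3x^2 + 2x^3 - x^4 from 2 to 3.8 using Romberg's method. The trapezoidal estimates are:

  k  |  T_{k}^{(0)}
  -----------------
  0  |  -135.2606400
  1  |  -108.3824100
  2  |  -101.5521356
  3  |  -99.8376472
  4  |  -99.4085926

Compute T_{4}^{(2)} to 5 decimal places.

T_{3}^{(1)} = (4·(-99.8376472) − (-101.5521356)) / 3 = -99.2661511
T_{4}^{(1)} = -99.4085926 + (-99.4085926 − (-99.8376472))/3 = -99.2655744
T_{4}^{(2)} = -99.2655744 + (-99.2655744 − (-99.2661511))/15 = -99.2655360

-99.26554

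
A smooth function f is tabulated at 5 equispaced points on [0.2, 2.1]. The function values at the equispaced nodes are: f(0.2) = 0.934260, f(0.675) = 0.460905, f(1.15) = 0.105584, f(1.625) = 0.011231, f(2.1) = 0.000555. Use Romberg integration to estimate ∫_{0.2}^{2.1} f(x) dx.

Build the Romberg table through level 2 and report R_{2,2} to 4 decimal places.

0.4838

R_{0,0} (trapezoid, 1 panel, h=1.9000): 0.888074
R_{1,0} (trapezoid, 2 panels, h=0.9500): 0.544342
R_{2,0} (trapezoid, 4 panels, h=0.4750): 0.496436
R_{1,1} = 0.544342 + (0.544342 − 0.888074)/3 = 0.429765
R_{2,1} = 0.496436 + (0.496436 − 0.544342)/3 = 0.480467
R_{2,2} = 0.480467 + (0.480467 − 0.429765)/15 = 0.483847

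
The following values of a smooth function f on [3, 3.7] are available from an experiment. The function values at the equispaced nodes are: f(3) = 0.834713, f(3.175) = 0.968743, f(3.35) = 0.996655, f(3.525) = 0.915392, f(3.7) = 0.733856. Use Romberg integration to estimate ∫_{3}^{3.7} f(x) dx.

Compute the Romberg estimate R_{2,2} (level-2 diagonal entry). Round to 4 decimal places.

0.6474

R_{0,0} (trapezoid, 1 panel, h=0.7000): 0.548999
R_{1,0} (trapezoid, 2 panels, h=0.3500): 0.623329
R_{2,0} (trapezoid, 4 panels, h=0.1750): 0.641388
R_{1,1} = 0.623329 + (0.623329 − 0.548999)/3 = 0.648106
R_{2,1} = 0.641388 + (0.641388 − 0.623329)/3 = 0.647408
R_{2,2} = 0.647408 + (0.647408 − 0.648106)/15 = 0.647361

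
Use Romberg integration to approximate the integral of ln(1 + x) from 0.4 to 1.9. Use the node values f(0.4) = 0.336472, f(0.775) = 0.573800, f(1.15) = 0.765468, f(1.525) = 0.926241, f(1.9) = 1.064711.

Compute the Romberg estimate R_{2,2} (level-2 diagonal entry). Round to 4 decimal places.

R_{0,0} (trapezoid, 1 panel, h=1.5000): 1.050887
R_{1,0} (trapezoid, 2 panels, h=0.7500): 1.099545
R_{2,0} (trapezoid, 4 panels, h=0.3750): 1.112288
R_{1,1} = 1.099545 + (1.099545 − 1.050887)/3 = 1.115764
R_{2,1} = 1.112288 + (1.112288 − 1.099545)/3 = 1.116536
R_{2,2} = 1.116536 + (1.116536 − 1.115764)/15 = 1.116587

1.1166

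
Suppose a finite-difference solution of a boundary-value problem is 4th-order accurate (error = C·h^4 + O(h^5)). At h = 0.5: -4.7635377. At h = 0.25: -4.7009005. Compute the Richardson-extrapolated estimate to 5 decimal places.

-4.69672

Extrapolated value = (16·A(h/2) − A(h)) / (16 − 1)
= (16·(-4.7009005) − (-4.7635377)) / 15
= -70.4508703 / 15 = -4.6967247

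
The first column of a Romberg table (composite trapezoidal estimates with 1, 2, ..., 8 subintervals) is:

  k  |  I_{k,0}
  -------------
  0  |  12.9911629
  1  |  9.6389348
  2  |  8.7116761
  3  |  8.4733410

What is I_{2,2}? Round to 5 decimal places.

Richardson extrapolation on the trapezoidal column (denominator 4−1=3):
I_{1,1} = (4·9.6389348 − 12.9911629) / 3 = 8.5215254
I_{2,1} = 8.7116761 + (8.7116761 − 9.6389348)/3 = 8.4025899
I_{2,2} = (16·8.4025899 − 8.5215254) / 15 = 8.3946609

8.39466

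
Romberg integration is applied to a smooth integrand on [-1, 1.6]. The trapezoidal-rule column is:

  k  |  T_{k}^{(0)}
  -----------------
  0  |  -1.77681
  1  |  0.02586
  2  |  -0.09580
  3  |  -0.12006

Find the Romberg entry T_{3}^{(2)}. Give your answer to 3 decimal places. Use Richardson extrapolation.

-0.128

T_{2}^{(1)} = -0.09580 + (-0.09580 − 0.02586)/3 = -0.13635
T_{3}^{(1)} = -0.12006 + (-0.12006 − (-0.09580))/3 = -0.12815
T_{3}^{(2)} = (16·(-0.12815) − (-0.13635)) / 15 = -0.12760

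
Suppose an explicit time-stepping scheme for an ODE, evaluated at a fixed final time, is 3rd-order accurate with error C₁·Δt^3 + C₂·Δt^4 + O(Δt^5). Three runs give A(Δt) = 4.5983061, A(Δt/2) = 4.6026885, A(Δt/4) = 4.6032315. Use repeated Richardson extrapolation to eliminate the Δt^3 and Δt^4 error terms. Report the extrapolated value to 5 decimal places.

First eliminate the Δt^3 term (factor 2^3 = 8):
  B₁ = (8·4.6026885 − 4.5983061)/7 = 4.6033146
  B₂ = (8·4.6032315 − 4.6026885)/7 = 4.6033091
Then eliminate the Δt^4 term (factor 2^4 = 16):
  (16·4.6033091 − 4.6033146)/15 = 4.6033087

4.60331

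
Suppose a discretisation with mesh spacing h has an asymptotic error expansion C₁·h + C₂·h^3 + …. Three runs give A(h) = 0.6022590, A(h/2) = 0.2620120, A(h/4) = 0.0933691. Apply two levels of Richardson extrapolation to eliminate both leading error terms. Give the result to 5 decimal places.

-0.07485

First eliminate the h term (factor 2^1 = 2):
  B₁ = (2·0.2620120 − 0.6022590)/1 = -0.0782350
  B₂ = (2·0.0933691 − 0.2620120)/1 = -0.0752738
Then eliminate the h^3 term (factor 2^3 = 8):
  (8·(-0.0752738) − (-0.0782350))/7 = -0.0748508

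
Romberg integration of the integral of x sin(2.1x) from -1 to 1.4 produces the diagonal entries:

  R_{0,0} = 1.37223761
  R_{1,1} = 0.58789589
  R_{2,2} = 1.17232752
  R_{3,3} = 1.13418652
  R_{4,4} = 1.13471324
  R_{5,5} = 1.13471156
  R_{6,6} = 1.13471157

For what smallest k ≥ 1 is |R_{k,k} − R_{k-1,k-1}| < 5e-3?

|R_{1,1} − R_{0,0}| = 0.78434172 ≥ 5e-3
|R_{2,2} − R_{1,1}| = 0.58443163 ≥ 5e-3
|R_{3,3} − R_{2,2}| = 0.03814100 ≥ 5e-3
|R_{4,4} − R_{3,3}| = 0.00052672 < 5e-3

k = 4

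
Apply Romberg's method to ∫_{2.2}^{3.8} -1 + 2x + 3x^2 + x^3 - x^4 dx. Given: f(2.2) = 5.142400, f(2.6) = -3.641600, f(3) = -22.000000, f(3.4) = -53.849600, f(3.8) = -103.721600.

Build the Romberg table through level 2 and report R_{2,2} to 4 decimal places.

-49.6671

R_{0,0} (trapezoid, 1 panel, h=1.6000): -78.863360
R_{1,0} (trapezoid, 2 panels, h=0.8000): -57.031680
R_{2,0} (trapezoid, 4 panels, h=0.4000): -51.512320
R_{1,1} = -57.031680 + (-57.031680 − (-78.863360))/3 = -49.754453
R_{2,1} = -51.512320 + (-51.512320 − (-57.031680))/3 = -49.672533
R_{2,2} = -49.672533 + (-49.672533 − (-49.754453))/15 = -49.667072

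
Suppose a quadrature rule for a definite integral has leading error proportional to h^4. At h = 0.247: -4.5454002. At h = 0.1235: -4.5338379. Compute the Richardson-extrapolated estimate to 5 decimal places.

The leading error scales as h^4; refining by a factor of 2 reduces it by 2^4 = 16.
Extrapolated value = (16·A(h/2) − A(h)) / (16 − 1)
= (16·(-4.5338379) − (-4.5454002)) / 15
= -67.9960062 / 15 = -4.5330671

-4.53307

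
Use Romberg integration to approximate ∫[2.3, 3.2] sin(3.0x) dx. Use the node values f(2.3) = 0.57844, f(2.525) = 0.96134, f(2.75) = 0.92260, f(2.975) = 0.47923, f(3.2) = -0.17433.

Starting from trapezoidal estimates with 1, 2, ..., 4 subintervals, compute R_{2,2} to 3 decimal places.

0.600

R_{0,0} (trapezoid, 1 panel, h=0.9000): 0.18185
R_{1,0} (trapezoid, 2 panels, h=0.4500): 0.50609
R_{2,0} (trapezoid, 4 panels, h=0.2250): 0.57718
R_{1,1} = 0.50609 + (0.50609 − 0.18185)/3 = 0.61417
R_{2,1} = 0.57718 + (0.57718 − 0.50609)/3 = 0.60088
R_{2,2} = 0.60088 + (0.60088 − 0.61417)/15 = 0.59999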